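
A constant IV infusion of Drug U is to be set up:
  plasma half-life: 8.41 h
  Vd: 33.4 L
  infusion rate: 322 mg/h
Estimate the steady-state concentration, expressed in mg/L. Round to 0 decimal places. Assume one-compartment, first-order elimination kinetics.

117 mg/L

k = ln2 / t½ = 0.693147 / 8.41 = 0.08242 h⁻¹
CL = k × Vd = 0.08242 × 33.4 = 2.753 L/h
At steady state Css = R₀ / CL = 322 / 2.753 = 117.0 mg/L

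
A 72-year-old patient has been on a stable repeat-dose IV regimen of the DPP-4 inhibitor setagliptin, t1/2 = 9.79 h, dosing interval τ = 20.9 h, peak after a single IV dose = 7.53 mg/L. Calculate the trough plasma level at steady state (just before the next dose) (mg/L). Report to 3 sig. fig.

k = ln2 / t½ = 0.693147 / 9.79 = 0.07080 h⁻¹
e^(−kτ) = e^(−0.07080 × 20.9) = 0.2277
Accumulation ratio R = 1 / (1 − e^(−kτ)) = 1 / (1 − 0.2277) = 1.295
Steady-state trough = C₀ × R × e^(−kτ) = 7.53 × 1.295 × 0.2277 = 2.220 mg/L

2.22 mg/L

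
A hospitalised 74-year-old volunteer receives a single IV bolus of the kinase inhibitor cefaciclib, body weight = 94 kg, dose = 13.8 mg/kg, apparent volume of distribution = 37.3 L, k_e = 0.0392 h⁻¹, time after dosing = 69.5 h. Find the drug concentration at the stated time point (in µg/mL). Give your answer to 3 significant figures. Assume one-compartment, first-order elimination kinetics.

2.28 µg/mL

Total dose = 13.8 × 94 = 1297 mg
C₀ = Dose / Vd = 1297 / 37.3 = 34.77 mg/L
C = C₀ · e^(−k·t) = 34.77 × e^(−0.03920 × 69.5)
  = 34.77 × 0.06559 = 2.281 mg/L
(2.281 mg/L = 2.281 µg/mL)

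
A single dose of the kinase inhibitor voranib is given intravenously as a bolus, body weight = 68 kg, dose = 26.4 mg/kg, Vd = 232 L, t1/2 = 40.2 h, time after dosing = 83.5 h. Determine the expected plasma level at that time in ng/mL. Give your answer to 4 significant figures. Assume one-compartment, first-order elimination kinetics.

Total dose = 26.4 × 68 = 1795 mg
C₀ = Dose / Vd = 1795 / 232 = 7.737 mg/L
k = ln2 / t½ = 0.693147 / 40.2 = 0.01724 h⁻¹
C = C₀ · e^(−k·t) = 7.737 × e^(−0.01724 × 83.5)
  = 7.737 × 0.2370 = 1.834 mg/L
Convert: 1.834 mg/L × 1000 = 1834 ng/mL

1834 ng/mL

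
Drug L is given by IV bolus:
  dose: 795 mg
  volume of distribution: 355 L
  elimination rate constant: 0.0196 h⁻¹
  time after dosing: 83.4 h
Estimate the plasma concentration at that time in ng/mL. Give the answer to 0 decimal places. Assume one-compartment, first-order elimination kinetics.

C₀ = Dose / Vd = 795.0 / 355 = 2.239 mg/L
C = C₀ · e^(−k·t) = 2.239 × e^(−0.01960 × 83.4)
  = 2.239 × 0.1950 = 0.4366 mg/L
Convert: 0.4366 mg/L × 1000 = 436.6 ng/mL

437 ng/mL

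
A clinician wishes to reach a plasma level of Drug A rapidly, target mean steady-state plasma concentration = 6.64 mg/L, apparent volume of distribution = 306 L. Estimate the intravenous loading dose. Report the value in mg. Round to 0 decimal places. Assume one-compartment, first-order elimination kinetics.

LD = Css × Vd = 6.64 × 306 = 2032 mg

2032 mg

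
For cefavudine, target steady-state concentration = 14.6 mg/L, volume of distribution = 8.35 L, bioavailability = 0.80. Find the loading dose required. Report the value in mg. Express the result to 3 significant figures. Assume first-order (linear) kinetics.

152 mg

LD = Css × Vd / F = 14.6 × 8.35 / 0.80 = 152.4 mg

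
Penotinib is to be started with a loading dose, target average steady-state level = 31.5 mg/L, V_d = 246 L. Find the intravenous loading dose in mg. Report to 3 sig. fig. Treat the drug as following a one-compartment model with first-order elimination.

LD = Css × Vd = 31.5 × 246 = 7749 mg

7750 mg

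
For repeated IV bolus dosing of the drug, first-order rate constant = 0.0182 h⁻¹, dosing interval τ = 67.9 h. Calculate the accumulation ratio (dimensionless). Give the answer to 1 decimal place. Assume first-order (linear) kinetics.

1.4

e^(−kτ) = e^(−0.01820 × 67.9) = 0.2906
Accumulation ratio R = 1 / (1 − e^(−kτ)) = 1 / (1 − 0.2906) = 1.410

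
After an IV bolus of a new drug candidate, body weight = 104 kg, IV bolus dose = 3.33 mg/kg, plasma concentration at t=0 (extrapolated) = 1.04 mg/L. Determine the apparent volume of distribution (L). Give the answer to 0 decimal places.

Dose = 3.33 × 104 = 346.3 mg
Vd = Dose / C₀ = 346.3 / 1.04 = 333.0 L

333 L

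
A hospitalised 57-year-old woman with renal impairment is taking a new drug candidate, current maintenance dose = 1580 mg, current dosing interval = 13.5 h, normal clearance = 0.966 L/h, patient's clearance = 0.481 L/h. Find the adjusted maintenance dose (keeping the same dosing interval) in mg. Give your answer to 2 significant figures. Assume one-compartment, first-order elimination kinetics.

790 mg

To keep the same average steady-state level, dosing rate must scale with clearance.
CL ratio = 0.481 / 0.966 = 0.4979
New dose (same interval) = 1580 × 0.4979 = 786.7 mg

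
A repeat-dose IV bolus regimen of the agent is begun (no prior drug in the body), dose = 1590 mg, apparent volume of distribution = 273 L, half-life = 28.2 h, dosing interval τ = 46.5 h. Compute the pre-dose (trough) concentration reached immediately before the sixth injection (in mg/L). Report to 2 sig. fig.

C₀ per dose = Dose / Vd = 1590 / 273 = 5.824 mg/L
k = ln2 / t½ = 0.693147 / 28.2 = 0.02458 h⁻¹
Fraction remaining after one interval: r = e^(−kτ) = e^(−0.02458 × 46.5) = 0.3189
Before dose 6, 5 doses have been given (aged 1τ, 2τ, 3τ, 4τ, 5τ).
C_trough = C₀ × (r + r² + … + r^5) = C₀ × r(1−r^5)/(1−r)
        = 5.824 × 0.3189 × (1 − 0.003298) / (1 − 0.3189) = 2.718 mg/L

2.7 mg/L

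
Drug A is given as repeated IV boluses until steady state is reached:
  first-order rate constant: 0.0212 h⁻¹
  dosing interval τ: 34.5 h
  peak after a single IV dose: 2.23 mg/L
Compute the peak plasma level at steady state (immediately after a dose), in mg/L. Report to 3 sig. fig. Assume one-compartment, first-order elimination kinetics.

e^(−kτ) = e^(−0.02120 × 34.5) = 0.4812
Accumulation ratio R = 1 / (1 − e^(−kτ)) = 1 / (1 − 0.4812) = 1.928
Steady-state peak = C₀ × R = 2.23 × 1.928 = 4.299 mg/L

4.30 mg/L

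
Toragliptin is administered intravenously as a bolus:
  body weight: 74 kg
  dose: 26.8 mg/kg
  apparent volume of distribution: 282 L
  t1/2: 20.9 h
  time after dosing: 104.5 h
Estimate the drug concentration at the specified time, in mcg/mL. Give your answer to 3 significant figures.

Total dose = 26.8 × 74 = 1983 mg
C₀ = Dose / Vd = 1983 / 282 = 7.032 mg/L
k = ln2 / t½ = 0.693147 / 20.9 = 0.03316 h⁻¹
t / t½ = 104.5 / 20.9 = 5 half-lives
C = C₀ × (1/2)^5 = 7.032 × 0.03125 = 0.2198 mg/L
(0.2198 mg/L = 0.2198 mcg/mL)

0.220 mcg/mL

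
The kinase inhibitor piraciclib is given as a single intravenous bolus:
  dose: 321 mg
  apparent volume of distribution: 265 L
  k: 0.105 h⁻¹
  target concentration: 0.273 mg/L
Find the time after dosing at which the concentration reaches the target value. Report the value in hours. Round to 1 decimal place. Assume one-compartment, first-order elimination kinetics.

C₀ = Dose / Vd = 321.0 / 265 = 1.211 mg/L
t = ln(C₀ / C) / k = ln(1.211 / 0.273) / 0.1050
  = ln(4.436) / 0.1050 = 1.490 / 0.1050 = 14.19 h

14.2 h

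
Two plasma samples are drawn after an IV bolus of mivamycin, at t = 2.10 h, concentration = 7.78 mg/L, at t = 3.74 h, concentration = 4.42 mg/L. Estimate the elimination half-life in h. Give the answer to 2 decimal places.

k = ln(C₁/C₂) / (t₂ − t₁) = ln(7.78/4.42) / (3.74 − 2.10)
  = 0.5654 / 1.640 = 0.3448 h⁻¹
t½ = ln2 / k = 0.693147 / 0.3448 = 2.010 h

2.01 h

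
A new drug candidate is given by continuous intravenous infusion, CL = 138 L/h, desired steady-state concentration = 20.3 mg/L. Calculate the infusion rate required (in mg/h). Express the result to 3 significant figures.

At steady state, infusion rate R₀ = Css × CL = 20.3 × 138.0 = 2801 mg/h

2800 mg/h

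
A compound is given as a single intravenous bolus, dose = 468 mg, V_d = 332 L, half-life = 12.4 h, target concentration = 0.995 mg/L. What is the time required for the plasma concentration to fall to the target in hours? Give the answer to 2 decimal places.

6.23 h

C₀ = Dose / Vd = 468.0 / 332 = 1.410 mg/L
k = ln2 / t½ = 0.693147 / 12.4 = 0.05590 h⁻¹
t = ln(C₀ / C) / k = ln(1.410 / 0.995) / 0.05590
  = ln(1.417) / 0.05590 = 0.3485 / 0.05590 = 6.234 h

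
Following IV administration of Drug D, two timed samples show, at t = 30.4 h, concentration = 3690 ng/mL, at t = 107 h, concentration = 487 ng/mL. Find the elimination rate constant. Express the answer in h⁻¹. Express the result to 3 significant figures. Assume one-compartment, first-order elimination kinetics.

0.0264 h⁻¹

k = ln(C₁/C₂) / (t₂ − t₁) = ln(3690/487) / (107 − 30.4)
  = 2.025 / 76.60 = 0.02644 h⁻¹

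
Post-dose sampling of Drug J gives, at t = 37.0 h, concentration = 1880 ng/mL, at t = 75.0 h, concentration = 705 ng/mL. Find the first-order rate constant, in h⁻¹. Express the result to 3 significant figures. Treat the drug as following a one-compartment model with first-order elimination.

0.0258 h⁻¹

k = ln(C₁/C₂) / (t₂ − t₁) = ln(1880/705) / (75.0 − 37.0)
  = 0.9808 / 38.00 = 0.02581 h⁻¹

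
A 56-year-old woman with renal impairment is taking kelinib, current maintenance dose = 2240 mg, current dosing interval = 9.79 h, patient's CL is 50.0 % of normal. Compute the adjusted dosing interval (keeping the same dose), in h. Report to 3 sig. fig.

19.6 h

To keep the same average steady-state level, dosing rate must scale with clearance.
CL ratio = 50.0 / 100 = 0.5000
New interval (same dose) = 9.79 / 0.5000 = 19.58 h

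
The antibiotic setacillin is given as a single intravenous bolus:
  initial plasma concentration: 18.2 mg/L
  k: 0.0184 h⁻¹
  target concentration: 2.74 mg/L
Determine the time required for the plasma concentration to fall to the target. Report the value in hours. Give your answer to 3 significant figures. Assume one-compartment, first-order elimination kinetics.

t = ln(C₀ / C) / k = ln(18.20 / 2.74) / 0.01840
  = ln(6.642) / 0.01840 = 1.893 / 0.01840 = 102.9 h

103 h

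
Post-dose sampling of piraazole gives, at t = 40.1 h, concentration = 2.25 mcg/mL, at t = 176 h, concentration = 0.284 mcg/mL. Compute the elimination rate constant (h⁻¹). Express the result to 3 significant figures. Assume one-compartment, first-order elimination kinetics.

k = ln(C₁/C₂) / (t₂ − t₁) = ln(2.25/0.284) / (176 − 40.1)
  = 2.070 / 135.9 = 0.01523 h⁻¹

0.0152 h⁻¹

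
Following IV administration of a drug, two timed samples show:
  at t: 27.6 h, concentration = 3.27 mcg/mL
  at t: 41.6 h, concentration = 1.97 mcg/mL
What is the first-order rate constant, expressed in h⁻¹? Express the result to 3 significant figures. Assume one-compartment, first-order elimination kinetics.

0.0362 h⁻¹

k = ln(C₁/C₂) / (t₂ − t₁) = ln(3.27/1.97) / (41.6 − 27.6)
  = 0.5068 / 14.00 = 0.03620 h⁻¹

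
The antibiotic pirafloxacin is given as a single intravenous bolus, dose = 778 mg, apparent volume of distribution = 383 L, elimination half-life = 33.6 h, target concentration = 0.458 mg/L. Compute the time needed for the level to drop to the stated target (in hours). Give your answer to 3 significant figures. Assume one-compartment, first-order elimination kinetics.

C₀ = Dose / Vd = 778.0 / 383 = 2.031 mg/L
k = ln2 / t½ = 0.693147 / 33.6 = 0.02063 h⁻¹
t = ln(C₀ / C) / k = ln(2.031 / 0.458) / 0.02063
  = ln(4.434) / 0.02063 = 1.489 / 0.02063 = 72.18 h

72.2 h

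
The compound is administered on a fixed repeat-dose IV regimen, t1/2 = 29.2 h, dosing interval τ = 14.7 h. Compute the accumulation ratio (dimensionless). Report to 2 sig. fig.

3.4

k = ln2 / t½ = 0.693147 / 29.2 = 0.02374 h⁻¹
e^(−kτ) = e^(−0.02374 × 14.7) = 0.7054
Accumulation ratio R = 1 / (1 − e^(−kτ)) = 1 / (1 − 0.7054) = 3.394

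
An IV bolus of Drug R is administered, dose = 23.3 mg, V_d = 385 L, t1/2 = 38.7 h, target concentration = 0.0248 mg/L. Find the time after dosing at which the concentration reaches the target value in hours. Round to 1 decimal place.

49.8 h

C₀ = Dose / Vd = 23.30 / 385 = 0.06052 mg/L
k = ln2 / t½ = 0.693147 / 38.7 = 0.01791 h⁻¹
t = ln(C₀ / C) / k = ln(0.06052 / 0.0248) / 0.01791
  = ln(2.440) / 0.01791 = 0.8920 / 0.01791 = 49.80 h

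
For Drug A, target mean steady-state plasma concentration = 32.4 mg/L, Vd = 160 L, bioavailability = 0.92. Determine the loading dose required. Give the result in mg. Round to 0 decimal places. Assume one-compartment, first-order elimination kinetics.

LD = Css × Vd / F = 32.4 × 160 / 0.92 = 5635 mg

5635 mg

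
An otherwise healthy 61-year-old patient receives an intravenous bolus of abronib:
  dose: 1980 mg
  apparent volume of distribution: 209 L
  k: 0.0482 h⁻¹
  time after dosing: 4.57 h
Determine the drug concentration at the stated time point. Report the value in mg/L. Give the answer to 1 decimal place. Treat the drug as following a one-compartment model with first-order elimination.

7.6 mg/L

C₀ = Dose / Vd = 1980 / 209 = 9.474 mg/L
C = C₀ · e^(−k·t) = 9.474 × e^(−0.04820 × 4.57)
  = 9.474 × 0.8023 = 7.601 mg/L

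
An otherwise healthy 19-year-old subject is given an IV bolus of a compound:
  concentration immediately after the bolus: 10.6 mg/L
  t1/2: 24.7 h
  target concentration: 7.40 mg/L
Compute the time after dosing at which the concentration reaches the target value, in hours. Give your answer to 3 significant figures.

k = ln2 / t½ = 0.693147 / 24.7 = 0.02806 h⁻¹
t = ln(C₀ / C) / k = ln(10.60 / 7.40) / 0.02806
  = ln(1.432) / 0.02806 = 0.3591 / 0.02806 = 12.80 h

12.8 h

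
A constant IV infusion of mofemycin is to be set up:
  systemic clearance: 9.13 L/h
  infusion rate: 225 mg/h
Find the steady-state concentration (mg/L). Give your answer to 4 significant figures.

24.64 mg/L

At steady state Css = R₀ / CL = 225 / 9.130 = 24.64 mg/L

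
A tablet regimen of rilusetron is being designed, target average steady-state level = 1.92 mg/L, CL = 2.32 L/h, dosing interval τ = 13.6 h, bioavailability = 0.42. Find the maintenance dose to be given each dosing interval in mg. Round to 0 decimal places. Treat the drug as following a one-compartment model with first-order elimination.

144 mg

At steady state, F × (Dose/τ) = Css × CL.
Dose = Css × CL × τ / F = 1.92 × 2.320 × 13.6 / 0.42 = 144.2 mg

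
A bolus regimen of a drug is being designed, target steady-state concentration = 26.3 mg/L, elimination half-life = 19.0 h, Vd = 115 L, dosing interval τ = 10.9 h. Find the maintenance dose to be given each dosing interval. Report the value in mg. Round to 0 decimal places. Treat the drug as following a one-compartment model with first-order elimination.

k = ln2 / t½ = 0.693147 / 19.0 = 0.03648 h⁻¹
CL = k × Vd = 0.03648 × 115 = 4.195 L/h
At steady state, Dose/τ = Css × CL.
Dose = Css × CL × τ = 26.3 × 4.195 × 10.9 = 1203 mg

1203 mg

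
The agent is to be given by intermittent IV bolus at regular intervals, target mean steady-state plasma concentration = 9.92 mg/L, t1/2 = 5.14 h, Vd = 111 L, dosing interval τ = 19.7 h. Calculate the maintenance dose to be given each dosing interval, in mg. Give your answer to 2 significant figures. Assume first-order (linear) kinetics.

k = ln2 / t½ = 0.693147 / 5.14 = 0.1349 h⁻¹
CL = k × Vd = 0.1349 × 111 = 14.97 L/h
At steady state, Dose/τ = Css × CL.
Dose = Css × CL × τ = 9.92 × 14.97 × 19.7 = 2925 mg

2900 mg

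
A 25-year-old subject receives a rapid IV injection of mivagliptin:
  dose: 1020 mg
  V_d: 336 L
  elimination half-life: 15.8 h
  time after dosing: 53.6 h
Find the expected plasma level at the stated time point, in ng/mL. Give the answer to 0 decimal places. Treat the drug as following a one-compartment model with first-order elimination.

C₀ = Dose / Vd = 1020 / 336 = 3.036 mg/L
k = ln2 / t½ = 0.693147 / 15.8 = 0.04387 h⁻¹
C = C₀ · e^(−k·t) = 3.036 × e^(−0.04387 × 53.6)
  = 3.036 × 0.09523 = 0.2891 mg/L
Convert: 0.2891 mg/L × 1000 = 289.1 ng/mL

289 ng/mL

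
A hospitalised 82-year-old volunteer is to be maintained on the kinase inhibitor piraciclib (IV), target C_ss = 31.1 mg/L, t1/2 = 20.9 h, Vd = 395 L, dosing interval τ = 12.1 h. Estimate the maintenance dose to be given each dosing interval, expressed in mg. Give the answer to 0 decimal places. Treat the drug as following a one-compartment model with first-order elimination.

4930 mg

k = ln2 / t½ = 0.693147 / 20.9 = 0.03316 h⁻¹
CL = k × Vd = 0.03316 × 395 = 13.10 L/h
At steady state, Dose/τ = Css × CL.
Dose = Css × CL × τ = 31.1 × 13.10 × 12.1 = 4930 mg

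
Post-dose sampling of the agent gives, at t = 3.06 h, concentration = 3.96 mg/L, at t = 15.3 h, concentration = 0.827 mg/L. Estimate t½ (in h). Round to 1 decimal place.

k = ln(C₁/C₂) / (t₂ − t₁) = ln(3.96/0.827) / (15.3 − 3.06)
  = 1.566 / 12.24 = 0.1279 h⁻¹
t½ = ln2 / k = 0.693147 / 0.1279 = 5.419 h

5.4 h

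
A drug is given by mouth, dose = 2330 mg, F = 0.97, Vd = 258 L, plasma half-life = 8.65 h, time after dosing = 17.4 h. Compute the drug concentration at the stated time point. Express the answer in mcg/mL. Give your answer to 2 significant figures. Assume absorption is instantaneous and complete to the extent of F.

2.2 mcg/mL

Amount reaching circulation = F × Dose = 0.97 × 2330 = 2260 mg
C₀ = F·Dose / Vd = 2260 / 258 = 8.760 mg/L
k = ln2 / t½ = 0.693147 / 8.65 = 0.08013 h⁻¹
C = C₀ · e^(−k·t) = 8.760 × e^(−0.08013 × 17.4)
  = 8.760 × 0.2480 = 2.172 mg/L
(2.172 mg/L = 2.172 mcg/mL)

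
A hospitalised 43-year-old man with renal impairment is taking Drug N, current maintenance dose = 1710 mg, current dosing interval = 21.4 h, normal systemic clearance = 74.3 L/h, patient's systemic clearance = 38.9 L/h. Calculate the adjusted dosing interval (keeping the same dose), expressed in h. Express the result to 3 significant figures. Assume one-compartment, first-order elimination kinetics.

40.9 h

To keep the same average steady-state level, dosing rate must scale with clearance.
CL ratio = 38.9 / 74.3 = 0.5236
New interval (same dose) = 21.4 / 0.5236 = 40.87 h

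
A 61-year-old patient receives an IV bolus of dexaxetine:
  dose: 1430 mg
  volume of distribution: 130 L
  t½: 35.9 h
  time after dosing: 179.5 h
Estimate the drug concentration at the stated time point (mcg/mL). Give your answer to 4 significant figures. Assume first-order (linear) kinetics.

C₀ = Dose / Vd = 1430 / 130 = 11.00 mg/L
k = ln2 / t½ = 0.693147 / 35.9 = 0.01931 h⁻¹
t / t½ = 179.5 / 35.9 = 5 half-lives
C = C₀ × (1/2)^5 = 11.00 × 0.03125 = 0.3438 mg/L
(0.3438 mg/L = 0.3438 mcg/mL)

0.3438 mcg/mL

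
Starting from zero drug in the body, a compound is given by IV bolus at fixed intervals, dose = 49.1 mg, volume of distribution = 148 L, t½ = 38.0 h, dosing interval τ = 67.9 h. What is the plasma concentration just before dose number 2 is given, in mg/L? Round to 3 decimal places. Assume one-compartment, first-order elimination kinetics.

C₀ per dose = Dose / Vd = 49.1 / 148 = 0.3318 mg/L
k = ln2 / t½ = 0.693147 / 38.0 = 0.01824 h⁻¹
Fraction remaining after one interval: r = e^(−kτ) = e^(−0.01824 × 67.9) = 0.2898
Before dose 2, 1 dose has been given (aged 1τ).
C_trough = C₀ × r = 0.3318 × 0.2898 = 0.09616 mg/L

0.096 mg/L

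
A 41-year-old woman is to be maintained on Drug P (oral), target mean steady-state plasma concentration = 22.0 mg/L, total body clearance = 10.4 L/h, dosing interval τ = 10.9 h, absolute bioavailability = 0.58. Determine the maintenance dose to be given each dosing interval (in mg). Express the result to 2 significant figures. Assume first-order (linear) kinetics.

4300 mg

At steady state, F × (Dose/τ) = Css × CL.
Dose = Css × CL × τ / F = 22.0 × 10.40 × 10.9 / 0.58 = 4300 mg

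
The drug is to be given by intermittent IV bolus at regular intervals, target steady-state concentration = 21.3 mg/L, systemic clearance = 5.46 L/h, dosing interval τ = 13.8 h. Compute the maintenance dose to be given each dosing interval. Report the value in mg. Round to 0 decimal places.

At steady state, Dose/τ = Css × CL.
Dose = Css × CL × τ = 21.3 × 5.460 × 13.8 = 1605 mg

1605 mg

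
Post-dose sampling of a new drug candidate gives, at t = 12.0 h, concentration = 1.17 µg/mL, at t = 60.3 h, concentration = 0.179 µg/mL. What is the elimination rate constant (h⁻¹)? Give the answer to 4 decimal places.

k = ln(C₁/C₂) / (t₂ − t₁) = ln(1.17/0.179) / (60.3 − 12.0)
  = 1.877 / 48.30 = 0.03886 h⁻¹

0.0389 h⁻¹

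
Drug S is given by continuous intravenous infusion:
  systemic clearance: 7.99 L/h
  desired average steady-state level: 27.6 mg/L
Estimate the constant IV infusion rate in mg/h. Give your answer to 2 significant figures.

220 mg/h

At steady state, infusion rate R₀ = Css × CL = 27.6 × 7.990 = 220.5 mg/h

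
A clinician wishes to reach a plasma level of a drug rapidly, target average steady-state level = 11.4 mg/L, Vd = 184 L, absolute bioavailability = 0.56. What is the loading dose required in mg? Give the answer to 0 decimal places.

LD = Css × Vd / F = 11.4 × 184 / 0.56 = 3746 mg

3746 mg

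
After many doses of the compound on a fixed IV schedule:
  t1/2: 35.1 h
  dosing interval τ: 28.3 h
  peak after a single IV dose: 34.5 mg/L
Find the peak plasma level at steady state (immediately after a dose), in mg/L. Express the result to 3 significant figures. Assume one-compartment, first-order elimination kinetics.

80.6 mg/L

k = ln2 / t½ = 0.693147 / 35.1 = 0.01975 h⁻¹
e^(−kτ) = e^(−0.01975 × 28.3) = 0.5718
Accumulation ratio R = 1 / (1 − e^(−kτ)) = 1 / (1 − 0.5718) = 2.335
Steady-state peak = C₀ × R = 34.5 × 2.335 = 80.56 mg/L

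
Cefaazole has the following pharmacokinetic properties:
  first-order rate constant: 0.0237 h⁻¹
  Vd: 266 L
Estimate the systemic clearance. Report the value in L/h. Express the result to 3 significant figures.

6.30 L/h

CL = k × Vd = 0.0237 × 266 = 6.304 L/h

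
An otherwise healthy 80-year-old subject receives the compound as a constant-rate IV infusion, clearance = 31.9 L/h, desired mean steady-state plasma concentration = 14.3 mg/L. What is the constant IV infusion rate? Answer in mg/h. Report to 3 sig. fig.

456 mg/h

At steady state, infusion rate R₀ = Css × CL = 14.3 × 31.90 = 456.2 mg/h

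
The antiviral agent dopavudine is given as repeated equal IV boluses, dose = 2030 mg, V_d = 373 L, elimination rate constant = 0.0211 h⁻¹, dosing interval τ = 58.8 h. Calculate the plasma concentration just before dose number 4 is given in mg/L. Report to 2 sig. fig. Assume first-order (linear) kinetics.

C₀ per dose = Dose / Vd = 2030 / 373 = 5.442 mg/L
Fraction remaining after one interval: r = e^(−kτ) = e^(−0.02110 × 58.8) = 0.2892
Before dose 4, 3 doses have been given (aged 1τ, 2τ, 3τ).
C_trough = C₀ × (r + r² + … + r^3) = C₀ × r(1−r^3)/(1−r)
        = 5.442 × 0.2892 × (1 − 0.02419) / (1 − 0.2892) = 2.161 mg/L

2.2 mg/L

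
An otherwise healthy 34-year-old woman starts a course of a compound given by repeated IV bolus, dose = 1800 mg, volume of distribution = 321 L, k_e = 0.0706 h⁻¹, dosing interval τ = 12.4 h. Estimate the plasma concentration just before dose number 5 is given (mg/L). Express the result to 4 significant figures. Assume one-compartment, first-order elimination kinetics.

C₀ per dose = Dose / Vd = 1800 / 321 = 5.607 mg/L
Fraction remaining after one interval: r = e^(−kτ) = e^(−0.07060 × 12.4) = 0.4167
Before dose 5, 4 doses have been given (aged 1τ, 2τ, 3τ, 4τ).
C_trough = C₀ × (r + r² + … + r^4) = C₀ × r(1−r^4)/(1−r)
        = 5.607 × 0.4167 × (1 − 0.03015) / (1 − 0.4167) = 3.885 mg/L

3.885 mg/L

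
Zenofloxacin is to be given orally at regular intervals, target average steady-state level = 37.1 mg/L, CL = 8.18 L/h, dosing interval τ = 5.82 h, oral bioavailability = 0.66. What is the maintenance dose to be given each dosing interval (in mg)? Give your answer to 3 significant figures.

At steady state, F × (Dose/τ) = Css × CL.
Dose = Css × CL × τ / F = 37.1 × 8.180 × 5.82 / 0.66 = 2676 mg

2680 mg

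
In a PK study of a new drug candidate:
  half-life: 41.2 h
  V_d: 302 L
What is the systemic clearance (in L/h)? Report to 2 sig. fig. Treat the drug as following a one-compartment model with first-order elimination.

5.1 L/h

k = ln2 / t½ = 0.693147 / 41.2 = 0.01682 h⁻¹
CL = k × Vd = 0.01682 × 302 = 5.080 L/h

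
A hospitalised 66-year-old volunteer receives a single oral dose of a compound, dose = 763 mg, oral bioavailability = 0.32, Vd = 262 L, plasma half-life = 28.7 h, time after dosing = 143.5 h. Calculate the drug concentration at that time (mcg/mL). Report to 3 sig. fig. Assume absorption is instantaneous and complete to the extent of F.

Amount reaching circulation = F × Dose = 0.32 × 763.0 = 244.2 mg
C₀ = F·Dose / Vd = 244.2 / 262 = 0.9321 mg/L
k = ln2 / t½ = 0.693147 / 28.7 = 0.02415 h⁻¹
t / t½ = 143.5 / 28.7 = 5 half-lives
C = C₀ × (1/2)^5 = 0.9321 × 0.03125 = 0.02913 mg/L
(0.02913 mg/L = 0.02913 mcg/mL)

0.0291 mcg/mL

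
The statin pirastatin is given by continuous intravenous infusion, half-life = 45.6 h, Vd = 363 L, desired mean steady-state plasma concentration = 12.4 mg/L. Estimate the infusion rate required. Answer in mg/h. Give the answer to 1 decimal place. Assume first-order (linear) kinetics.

k = ln2 / t½ = 0.693147 / 45.6 = 0.01520 h⁻¹
CL = k × Vd = 0.01520 × 363 = 5.518 L/h
At steady state, infusion rate R₀ = Css × CL = 12.4 × 5.518 = 68.42 mg/h

68.4 mg/h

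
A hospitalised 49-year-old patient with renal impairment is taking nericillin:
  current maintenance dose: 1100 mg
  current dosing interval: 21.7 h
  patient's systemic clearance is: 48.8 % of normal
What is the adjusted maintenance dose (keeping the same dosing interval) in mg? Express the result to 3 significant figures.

537 mg

To keep the same average steady-state level, dosing rate must scale with clearance.
CL ratio = 48.8 / 100 = 0.4880
New dose (same interval) = 1100 × 0.4880 = 536.8 mg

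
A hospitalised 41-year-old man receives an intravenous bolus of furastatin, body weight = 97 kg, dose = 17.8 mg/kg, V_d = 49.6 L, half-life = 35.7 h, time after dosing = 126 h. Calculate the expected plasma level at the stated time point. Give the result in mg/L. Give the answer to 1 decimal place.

Total dose = 17.8 × 97 = 1727 mg
C₀ = Dose / Vd = 1727 / 49.6 = 34.82 mg/L
k = ln2 / t½ = 0.693147 / 35.7 = 0.01942 h⁻¹
C = C₀ · e^(−k·t) = 34.82 × e^(−0.01942 × 126)
  = 34.82 × 0.08656 = 3.014 mg/L

3.0 mg/L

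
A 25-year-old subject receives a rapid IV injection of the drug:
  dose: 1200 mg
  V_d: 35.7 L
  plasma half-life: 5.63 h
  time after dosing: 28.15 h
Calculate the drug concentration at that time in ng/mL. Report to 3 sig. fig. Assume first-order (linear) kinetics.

C₀ = Dose / Vd = 1200 / 35.7 = 33.61 mg/L
k = ln2 / t½ = 0.693147 / 5.63 = 0.1231 h⁻¹
t / t½ = 28.15 / 5.63 = 5 half-lives
C = C₀ × (1/2)^5 = 33.61 × 0.03125 = 1.050 mg/L
Convert: 1.050 mg/L × 1000 = 1050 ng/mL

1050 ng/mL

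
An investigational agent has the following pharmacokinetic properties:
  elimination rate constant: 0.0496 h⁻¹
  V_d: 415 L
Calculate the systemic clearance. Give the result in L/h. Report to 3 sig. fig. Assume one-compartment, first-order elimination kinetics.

CL = k × Vd = 0.0496 × 415 = 20.58 L/h

20.6 L/h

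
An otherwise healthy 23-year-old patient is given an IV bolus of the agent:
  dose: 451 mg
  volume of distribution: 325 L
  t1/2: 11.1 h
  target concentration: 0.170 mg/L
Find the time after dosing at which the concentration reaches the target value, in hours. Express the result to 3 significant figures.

C₀ = Dose / Vd = 451.0 / 325 = 1.388 mg/L
k = ln2 / t½ = 0.693147 / 11.1 = 0.06245 h⁻¹
t = ln(C₀ / C) / k = ln(1.388 / 0.170) / 0.06245
  = ln(8.165) / 0.06245 = 2.100 / 0.06245 = 33.63 h

33.6 h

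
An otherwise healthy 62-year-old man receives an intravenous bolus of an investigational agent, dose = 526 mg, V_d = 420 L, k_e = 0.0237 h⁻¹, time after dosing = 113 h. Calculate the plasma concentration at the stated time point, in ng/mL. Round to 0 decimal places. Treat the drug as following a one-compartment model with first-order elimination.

86 ng/mL

C₀ = Dose / Vd = 526.0 / 420 = 1.252 mg/L
C = C₀ · e^(−k·t) = 1.252 × e^(−0.02370 × 113)
  = 1.252 × 0.06869 = 0.08600 mg/L
Convert: 0.08600 mg/L × 1000 = 86.00 ng/mL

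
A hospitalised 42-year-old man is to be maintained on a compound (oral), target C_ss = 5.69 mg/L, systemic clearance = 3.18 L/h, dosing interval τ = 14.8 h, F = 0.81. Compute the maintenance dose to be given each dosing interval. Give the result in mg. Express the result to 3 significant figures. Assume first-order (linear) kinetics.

331 mg

At steady state, F × (Dose/τ) = Css × CL.
Dose = Css × CL × τ / F = 5.69 × 3.180 × 14.8 / 0.81 = 330.6 mg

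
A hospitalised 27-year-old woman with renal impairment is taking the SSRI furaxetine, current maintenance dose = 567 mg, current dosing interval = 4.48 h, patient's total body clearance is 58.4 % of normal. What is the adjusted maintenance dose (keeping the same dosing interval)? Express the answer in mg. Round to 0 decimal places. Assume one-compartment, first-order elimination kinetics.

331 mg

To keep the same average steady-state level, dosing rate must scale with clearance.
CL ratio = 58.4 / 100 = 0.5840
New dose (same interval) = 567 × 0.5840 = 331.1 mg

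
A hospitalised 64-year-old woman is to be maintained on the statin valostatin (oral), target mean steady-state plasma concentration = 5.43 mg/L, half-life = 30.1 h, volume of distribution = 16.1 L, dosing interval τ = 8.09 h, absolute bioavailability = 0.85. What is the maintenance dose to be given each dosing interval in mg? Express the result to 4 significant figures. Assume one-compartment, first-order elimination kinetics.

19.16 mg

k = ln2 / t½ = 0.693147 / 30.1 = 0.02303 h⁻¹
CL = k × Vd = 0.02303 × 16.1 = 0.3708 L/h
At steady state, F × (Dose/τ) = Css × CL.
Dose = Css × CL × τ / F = 5.43 × 0.3708 × 8.09 / 0.85 = 19.16 mg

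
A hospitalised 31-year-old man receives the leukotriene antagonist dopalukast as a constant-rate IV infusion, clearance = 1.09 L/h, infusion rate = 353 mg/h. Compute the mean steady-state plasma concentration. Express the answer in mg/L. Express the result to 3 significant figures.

At steady state Css = R₀ / CL = 353 / 1.090 = 323.9 mg/L

324 mg/L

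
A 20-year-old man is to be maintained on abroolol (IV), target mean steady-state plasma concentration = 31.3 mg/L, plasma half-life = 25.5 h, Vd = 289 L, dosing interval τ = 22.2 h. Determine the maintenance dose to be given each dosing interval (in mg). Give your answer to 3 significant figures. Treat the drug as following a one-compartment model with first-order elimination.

5460 mg

k = ln2 / t½ = 0.693147 / 25.5 = 0.02718 h⁻¹
CL = k × Vd = 0.02718 × 289 = 7.855 L/h
At steady state, Dose/τ = Css × CL.
Dose = Css × CL × τ = 31.3 × 7.855 × 22.2 = 5458 mg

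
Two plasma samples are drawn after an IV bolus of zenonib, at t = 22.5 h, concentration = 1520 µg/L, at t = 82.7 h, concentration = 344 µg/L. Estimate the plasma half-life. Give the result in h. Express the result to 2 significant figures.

28 h

k = ln(C₁/C₂) / (t₂ − t₁) = ln(1520/344) / (82.7 − 22.5)
  = 1.486 / 60.20 = 0.02468 h⁻¹
t½ = ln2 / k = 0.693147 / 0.02468 = 28.09 h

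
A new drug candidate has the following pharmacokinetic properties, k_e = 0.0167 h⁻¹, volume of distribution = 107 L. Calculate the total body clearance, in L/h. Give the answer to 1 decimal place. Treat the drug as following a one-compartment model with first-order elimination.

1.8 L/h

CL = k × Vd = 0.0167 × 107 = 1.787 L/h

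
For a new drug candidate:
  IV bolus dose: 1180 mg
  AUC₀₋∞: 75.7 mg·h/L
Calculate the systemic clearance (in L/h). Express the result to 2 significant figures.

CL = Dose / AUC = 1180 / 75.7 = 15.59 L/h

16 L/h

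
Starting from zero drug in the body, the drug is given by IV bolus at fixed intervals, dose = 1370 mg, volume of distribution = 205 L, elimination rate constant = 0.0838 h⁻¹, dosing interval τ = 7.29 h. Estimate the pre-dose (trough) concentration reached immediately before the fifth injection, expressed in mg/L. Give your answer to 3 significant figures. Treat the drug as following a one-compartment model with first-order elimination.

C₀ per dose = Dose / Vd = 1370 / 205 = 6.683 mg/L
Fraction remaining after one interval: r = e^(−kτ) = e^(−0.08380 × 7.29) = 0.5429
Before dose 5, 4 doses have been given (aged 1τ, 2τ, 3τ, 4τ).
C_trough = C₀ × (r + r² + … + r^4) = C₀ × r(1−r^4)/(1−r)
        = 6.683 × 0.5429 × (1 − 0.08687) / (1 − 0.5429) = 7.248 mg/L

7.25 mg/L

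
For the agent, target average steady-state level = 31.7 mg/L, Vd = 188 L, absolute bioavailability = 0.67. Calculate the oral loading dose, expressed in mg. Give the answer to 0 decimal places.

8895 mg

LD = Css × Vd / F = 31.7 × 188 / 0.67 = 8895 mg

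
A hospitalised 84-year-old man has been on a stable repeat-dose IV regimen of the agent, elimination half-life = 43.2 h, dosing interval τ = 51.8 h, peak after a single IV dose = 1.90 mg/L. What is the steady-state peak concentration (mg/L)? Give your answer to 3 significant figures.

3.37 mg/L

k = ln2 / t½ = 0.693147 / 43.2 = 0.01605 h⁻¹
e^(−kτ) = e^(−0.01605 × 51.8) = 0.4354
Accumulation ratio R = 1 / (1 − e^(−kτ)) = 1 / (1 − 0.4354) = 1.771
Steady-state peak = C₀ × R = 1.90 × 1.771 = 3.365 mg/L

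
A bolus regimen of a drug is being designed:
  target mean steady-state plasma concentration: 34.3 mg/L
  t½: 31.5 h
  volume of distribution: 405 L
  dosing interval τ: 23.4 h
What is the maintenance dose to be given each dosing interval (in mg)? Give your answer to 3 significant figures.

7150 mg

k = ln2 / t½ = 0.693147 / 31.5 = 0.02200 h⁻¹
CL = k × Vd = 0.02200 × 405 = 8.910 L/h
At steady state, Dose/τ = Css × CL.
Dose = Css × CL × τ = 34.3 × 8.910 × 23.4 = 7151 mg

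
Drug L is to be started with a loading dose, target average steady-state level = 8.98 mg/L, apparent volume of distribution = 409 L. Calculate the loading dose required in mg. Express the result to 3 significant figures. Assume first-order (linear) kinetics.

LD = Css × Vd = 8.98 × 409 = 3673 mg

3670 mg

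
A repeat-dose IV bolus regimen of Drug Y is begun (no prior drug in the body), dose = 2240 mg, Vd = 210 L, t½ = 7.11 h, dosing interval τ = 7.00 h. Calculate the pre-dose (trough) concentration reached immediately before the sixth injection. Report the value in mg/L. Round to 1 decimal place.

C₀ per dose = Dose / Vd = 2240 / 210 = 10.67 mg/L
k = ln2 / t½ = 0.693147 / 7.11 = 0.09749 h⁻¹
Fraction remaining after one interval: r = e^(−kτ) = e^(−0.09749 × 7.00) = 0.5054
Before dose 6, 5 doses have been given (aged 1τ, 2τ, 3τ, 4τ, 5τ).
C_trough = C₀ × (r + r² + … + r^5) = C₀ × r(1−r^5)/(1−r)
        = 10.67 × 0.5054 × (1 − 0.03297) / (1 − 0.5054) = 10.54 mg/L

10.5 mg/L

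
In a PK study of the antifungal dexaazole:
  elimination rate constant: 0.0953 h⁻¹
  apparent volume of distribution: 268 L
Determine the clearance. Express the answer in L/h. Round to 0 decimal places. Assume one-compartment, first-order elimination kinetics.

26 L/h

CL = k × Vd = 0.0953 × 268 = 25.54 L/h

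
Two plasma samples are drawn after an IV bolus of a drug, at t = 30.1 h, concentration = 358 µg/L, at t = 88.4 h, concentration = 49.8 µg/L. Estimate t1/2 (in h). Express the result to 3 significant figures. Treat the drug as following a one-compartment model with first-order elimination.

20.5 h

k = ln(C₁/C₂) / (t₂ − t₁) = ln(358/49.8) / (88.4 − 30.1)
  = 1.973 / 58.30 = 0.03384 h⁻¹
t½ = ln2 / k = 0.693147 / 0.03384 = 20.48 h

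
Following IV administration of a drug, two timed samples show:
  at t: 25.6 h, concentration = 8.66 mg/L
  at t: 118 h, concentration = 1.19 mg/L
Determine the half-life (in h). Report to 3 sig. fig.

32.3 h

k = ln(C₁/C₂) / (t₂ − t₁) = ln(8.66/1.19) / (118 − 25.6)
  = 1.985 / 92.40 = 0.02148 h⁻¹
t½ = ln2 / k = 0.693147 / 0.02148 = 32.27 h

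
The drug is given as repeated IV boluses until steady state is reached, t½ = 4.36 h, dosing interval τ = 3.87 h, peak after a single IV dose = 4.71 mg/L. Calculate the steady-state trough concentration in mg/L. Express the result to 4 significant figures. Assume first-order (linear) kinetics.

5.540 mg/L

k = ln2 / t½ = 0.693147 / 4.36 = 0.1590 h⁻¹
e^(−kτ) = e^(−0.1590 × 3.87) = 0.5405
Accumulation ratio R = 1 / (1 − e^(−kτ)) = 1 / (1 − 0.5405) = 2.176
Steady-state trough = C₀ × R × e^(−kτ) = 4.71 × 2.176 × 0.5405 = 5.540 mg/L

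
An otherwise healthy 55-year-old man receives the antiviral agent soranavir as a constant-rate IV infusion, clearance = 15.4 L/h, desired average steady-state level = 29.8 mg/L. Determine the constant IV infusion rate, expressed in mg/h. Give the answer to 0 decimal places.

459 mg/h

At steady state, infusion rate R₀ = Css × CL = 29.8 × 15.40 = 458.9 mg/h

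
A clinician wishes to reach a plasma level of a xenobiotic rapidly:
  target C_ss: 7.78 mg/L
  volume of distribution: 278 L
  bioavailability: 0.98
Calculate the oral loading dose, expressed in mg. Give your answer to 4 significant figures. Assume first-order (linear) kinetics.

2207 mg

LD = Css × Vd / F = 7.78 × 278 / 0.98 = 2207 mg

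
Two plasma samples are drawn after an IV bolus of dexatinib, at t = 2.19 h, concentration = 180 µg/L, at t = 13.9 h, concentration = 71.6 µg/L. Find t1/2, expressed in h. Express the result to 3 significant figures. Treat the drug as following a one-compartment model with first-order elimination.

8.80 h

k = ln(C₁/C₂) / (t₂ − t₁) = ln(180/71.6) / (13.9 − 2.19)
  = 0.9219 / 11.71 = 0.07873 h⁻¹
t½ = ln2 / k = 0.693147 / 0.07873 = 8.804 h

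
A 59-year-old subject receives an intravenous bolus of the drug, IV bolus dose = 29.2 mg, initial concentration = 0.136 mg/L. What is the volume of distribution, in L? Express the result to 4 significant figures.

Vd = Dose / C₀ = 29.20 / 0.136 = 214.7 L

214.7 L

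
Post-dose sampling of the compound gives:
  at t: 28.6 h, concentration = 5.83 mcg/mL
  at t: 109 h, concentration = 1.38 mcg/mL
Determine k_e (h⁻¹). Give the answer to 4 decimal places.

0.0179 h⁻¹

k = ln(C₁/C₂) / (t₂ − t₁) = ln(5.83/1.38) / (109 − 28.6)
  = 1.441 / 80.40 = 0.01792 h⁻¹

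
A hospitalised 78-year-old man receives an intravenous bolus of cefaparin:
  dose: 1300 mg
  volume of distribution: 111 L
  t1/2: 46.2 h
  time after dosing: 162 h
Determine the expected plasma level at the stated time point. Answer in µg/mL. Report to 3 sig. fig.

C₀ = Dose / Vd = 1300 / 111 = 11.71 mg/L
k = ln2 / t½ = 0.693147 / 46.2 = 0.01500 h⁻¹
C = C₀ · e^(−k·t) = 11.71 × e^(−0.01500 × 162)
  = 11.71 × 0.08804 = 1.031 mg/L
(1.031 mg/L = 1.031 µg/mL)

1.03 µg/mL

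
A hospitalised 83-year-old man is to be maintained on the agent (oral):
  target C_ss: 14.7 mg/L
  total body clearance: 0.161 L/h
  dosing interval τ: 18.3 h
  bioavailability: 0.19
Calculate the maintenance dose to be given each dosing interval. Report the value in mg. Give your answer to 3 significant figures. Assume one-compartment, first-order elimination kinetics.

228 mg

At steady state, F × (Dose/τ) = Css × CL.
Dose = Css × CL × τ / F = 14.7 × 0.1610 × 18.3 / 0.19 = 228.0 mg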